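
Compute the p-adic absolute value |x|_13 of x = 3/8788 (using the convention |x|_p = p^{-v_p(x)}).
|3/8788|_13 = 2197

Step 1 — compute v_13(x) by factoring powers of 13 out of the numerator and denominator: v_13(3/8788) = -3. Step 2 — apply |x|_p = p^{-v_p(x)} = 13^{3} = 2197.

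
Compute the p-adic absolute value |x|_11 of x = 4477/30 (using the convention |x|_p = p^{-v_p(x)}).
|4477/30|_11 = 1/121

Step 1 — compute v_11(x) by factoring powers of 11 out of the numerator and denominator: v_11(4477/30) = 2. Step 2 — apply |x|_p = p^{-v_p(x)} = 11^{-2} = 1/121.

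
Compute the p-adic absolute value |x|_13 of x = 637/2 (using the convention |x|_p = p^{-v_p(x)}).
|637/2|_13 = 1/13

Step 1 — compute v_13(x) by factoring powers of 13 out of the numerator and denominator: v_13(637/2) = 1. Step 2 — apply |x|_p = p^{-v_p(x)} = 13^{-1} = 1/13.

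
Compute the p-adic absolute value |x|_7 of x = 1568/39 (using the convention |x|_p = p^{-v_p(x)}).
|1568/39|_7 = 1/49

Step 1 — compute v_7(x) by factoring powers of 7 out of the numerator and denominator: v_7(1568/39) = 2. Step 2 — apply |x|_p = p^{-v_p(x)} = 7^{-2} = 1/49.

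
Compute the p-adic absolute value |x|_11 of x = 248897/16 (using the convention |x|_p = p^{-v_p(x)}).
|248897/16|_11 = 1/14641

Step 1 — compute v_11(x) by factoring powers of 11 out of the numerator and denominator: v_11(248897/16) = 4. Step 2 — apply |x|_p = p^{-v_p(x)} = 11^{-4} = 1/14641.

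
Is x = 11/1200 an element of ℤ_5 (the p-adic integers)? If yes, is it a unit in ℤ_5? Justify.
x ∉ ℤ_5 (v_5(x) = -2 < 0)

ℤ_5 = {x ∈ ℚ_5 : v_5(x) ≥ 0} and ℤ_5^× = {x ∈ ℤ_5 : v_5(x) = 0}. Here v_5(11/1200) = v_5(num) − v_5(den) = -2; compare against these criteria.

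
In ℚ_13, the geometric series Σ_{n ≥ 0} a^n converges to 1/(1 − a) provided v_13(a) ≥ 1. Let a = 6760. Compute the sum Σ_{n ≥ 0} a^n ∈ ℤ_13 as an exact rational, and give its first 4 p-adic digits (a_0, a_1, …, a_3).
Σ a^n = 1/(1 − a) = -1/6759;  first 4 digits = (1, 0, 1, 3)

v_13(a) = 2 ≥ 1, so the series converges in ℤ_13 to 1/(1 − a) = 1/(1 − 6760) = -1/6759. Expand this rational in ℤ_13: compute digits iteratively via d_i = x_i mod 13, x_{i+1} = (x_i − d_i)/13. The first 4 digits are (1, 0, 1, 3).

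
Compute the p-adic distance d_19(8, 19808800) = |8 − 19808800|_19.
d_19(8, 19808800) = 1/2476099

Step 1 — x − y = 8 − 19808800 = -19808792. Step 2 — v_19(-19808792) = 5 (factor: -19808792 = −(19^5 · 8); the sign does not affect v_p). Step 3 — |x − y|_19 = 19^{-5} = 1/2476099.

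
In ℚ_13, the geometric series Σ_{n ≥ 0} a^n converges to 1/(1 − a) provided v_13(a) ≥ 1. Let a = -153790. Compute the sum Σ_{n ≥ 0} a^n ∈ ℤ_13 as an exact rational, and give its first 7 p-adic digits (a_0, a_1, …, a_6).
Σ a^n = 1/(1 − a) = 1/153791;  first 7 digits = (1, 0, 0, 8, 7, 12, 11)

v_13(a) = 3 ≥ 1, so the series converges in ℤ_13 to 1/(1 − a) = 1/(1 − (-153790)) = 1/153791. Expand this rational in ℤ_13: compute digits iteratively via d_i = x_i mod 13, x_{i+1} = (x_i − d_i)/13. The first 7 digits are (1, 0, 0, 8, 7, 12, 11).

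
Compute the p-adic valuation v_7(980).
v_7(980) = 2

v_7(n) is the largest exponent k such that 7^k divides n. Factor out: 980 = 7^2 · 20. (Sign doesn't affect v_p.) So v_7(980) = 2.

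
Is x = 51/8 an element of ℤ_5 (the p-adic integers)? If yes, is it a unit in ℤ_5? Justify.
x ∈ ℤ_5^× (unit); v_5(x) = 0

ℤ_5 = {x ∈ ℚ_5 : v_5(x) ≥ 0} and ℤ_5^× = {x ∈ ℤ_5 : v_5(x) = 0}. Here v_5(51/8) = v_5(num) − v_5(den) = 0; compare against these criteria.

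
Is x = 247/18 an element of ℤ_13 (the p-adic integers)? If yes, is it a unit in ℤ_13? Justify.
x ∈ ℤ_13 but not a unit; v_13(x) = 1 > 0

ℤ_13 = {x ∈ ℚ_13 : v_13(x) ≥ 0} and ℤ_13^× = {x ∈ ℤ_13 : v_13(x) = 0}. Here v_13(247/18) = v_13(num) − v_13(den) = 1; compare against these criteria.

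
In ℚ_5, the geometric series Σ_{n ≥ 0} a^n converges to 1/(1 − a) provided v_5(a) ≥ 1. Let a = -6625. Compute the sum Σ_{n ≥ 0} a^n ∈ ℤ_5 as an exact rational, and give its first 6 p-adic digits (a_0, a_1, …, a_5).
Σ a^n = 1/(1 − a) = 1/6626;  first 6 digits = (1, 0, 0, 2, 4, 2)

v_5(a) = 3 ≥ 1, so the series converges in ℤ_5 to 1/(1 − a) = 1/(1 − (-6625)) = 1/6626. Expand this rational in ℤ_5: compute digits iteratively via d_i = x_i mod 5, x_{i+1} = (x_i − d_i)/5. The first 6 digits are (1, 0, 0, 2, 4, 2).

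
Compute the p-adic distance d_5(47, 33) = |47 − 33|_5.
d_5(47, 33) = 1

Step 1 — x − y = 47 − 33 = 14. Step 2 — v_5(14) = 0 (factor: 14 = (5^0 · 14); the sign does not affect v_p). Step 3 — |x − y|_5 = 5^{0} = 1.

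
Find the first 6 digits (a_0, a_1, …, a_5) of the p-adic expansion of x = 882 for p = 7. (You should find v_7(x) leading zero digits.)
(a_0, …, a_5) = (0, 0, 4, 2, 0, 0)

v_7(882) = 2, so a_0 = ... = a_1 = 0. Factor out: x = 7^2 · u with u = 18 a unit in ℤ_7. Expand u iteratively via a_{v+i} = u_i mod 7, u_{i+1} = (u_i − a_{v+i})/7:
  u_0 = 18;  a_2 = 4;  u_1 = (u_0 − 4)/7 = 2
  u_1 = 2;  a_3 = 2;  u_2 = (u_1 − 2)/7 = 0
  u_2 = 0;  a_4 = 0;  u_3 = (u_2 − 0)/7 = 0
  u_3 = 0;  a_5 = 0;  u_4 = (u_3 − 0)/7 = 0
Digits: (0, 0, 4, 2, 0, 0).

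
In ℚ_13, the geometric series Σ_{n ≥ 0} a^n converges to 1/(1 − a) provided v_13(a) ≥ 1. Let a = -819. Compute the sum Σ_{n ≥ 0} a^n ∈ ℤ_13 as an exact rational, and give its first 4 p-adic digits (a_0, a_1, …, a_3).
Σ a^n = 1/(1 − a) = 1/820;  first 4 digits = (1, 2, 12, 0)

v_13(a) = 1 ≥ 1, so the series converges in ℤ_13 to 1/(1 − a) = 1/(1 − (-819)) = 1/820. Expand this rational in ℤ_13: compute digits iteratively via d_i = x_i mod 13, x_{i+1} = (x_i − d_i)/13. The first 4 digits are (1, 2, 12, 0).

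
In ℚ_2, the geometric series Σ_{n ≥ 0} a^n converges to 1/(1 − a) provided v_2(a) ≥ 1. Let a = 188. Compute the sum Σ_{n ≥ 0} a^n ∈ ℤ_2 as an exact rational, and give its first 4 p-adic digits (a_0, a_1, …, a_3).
Σ a^n = 1/(1 − a) = -1/187;  first 4 digits = (1, 0, 1, 1)

v_2(a) = 2 ≥ 1, so the series converges in ℤ_2 to 1/(1 − a) = 1/(1 − 188) = -1/187. Expand this rational in ℤ_2: compute digits iteratively via d_i = x_i mod 2, x_{i+1} = (x_i − d_i)/2. The first 4 digits are (1, 0, 1, 1).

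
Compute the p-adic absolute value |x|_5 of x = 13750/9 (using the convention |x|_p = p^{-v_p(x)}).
|13750/9|_5 = 1/625

Step 1 — compute v_5(x) by factoring powers of 5 out of the numerator and denominator: v_5(13750/9) = 4. Step 2 — apply |x|_p = p^{-v_p(x)} = 5^{-4} = 1/625.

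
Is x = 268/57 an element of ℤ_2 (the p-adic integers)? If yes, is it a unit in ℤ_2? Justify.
x ∈ ℤ_2 but not a unit; v_2(x) = 2 > 0

ℤ_2 = {x ∈ ℚ_2 : v_2(x) ≥ 0} and ℤ_2^× = {x ∈ ℤ_2 : v_2(x) = 0}. Here v_2(268/57) = v_2(num) − v_2(den) = 2; compare against these criteria.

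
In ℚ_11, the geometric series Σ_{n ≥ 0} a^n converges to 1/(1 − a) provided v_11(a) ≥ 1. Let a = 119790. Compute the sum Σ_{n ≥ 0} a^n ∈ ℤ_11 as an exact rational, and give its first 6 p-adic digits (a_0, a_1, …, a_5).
Σ a^n = 1/(1 − a) = -1/119789;  first 6 digits = (1, 0, 0, 2, 8, 0)

v_11(a) = 3 ≥ 1, so the series converges in ℤ_11 to 1/(1 − a) = 1/(1 − 119790) = -1/119789. Expand this rational in ℤ_11: compute digits iteratively via d_i = x_i mod 11, x_{i+1} = (x_i − d_i)/11. The first 6 digits are (1, 0, 0, 2, 8, 0).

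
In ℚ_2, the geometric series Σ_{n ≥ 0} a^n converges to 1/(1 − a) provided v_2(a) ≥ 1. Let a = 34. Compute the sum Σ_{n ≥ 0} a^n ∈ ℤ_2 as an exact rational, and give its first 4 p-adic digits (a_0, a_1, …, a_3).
Σ a^n = 1/(1 − a) = -1/33;  first 4 digits = (1, 1, 1, 1)

v_2(a) = 1 ≥ 1, so the series converges in ℤ_2 to 1/(1 − a) = 1/(1 − 34) = -1/33. Expand this rational in ℤ_2: compute digits iteratively via d_i = x_i mod 2, x_{i+1} = (x_i − d_i)/2. The first 4 digits are (1, 1, 1, 1).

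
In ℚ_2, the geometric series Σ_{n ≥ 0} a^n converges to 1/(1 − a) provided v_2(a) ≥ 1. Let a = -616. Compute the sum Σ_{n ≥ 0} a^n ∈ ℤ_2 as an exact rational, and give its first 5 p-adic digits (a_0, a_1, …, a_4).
Σ a^n = 1/(1 − a) = 1/617;  first 5 digits = (1, 0, 0, 1, 1)

v_2(a) = 3 ≥ 1, so the series converges in ℤ_2 to 1/(1 − a) = 1/(1 − (-616)) = 1/617. Expand this rational in ℤ_2: compute digits iteratively via d_i = x_i mod 2, x_{i+1} = (x_i − d_i)/2. The first 5 digits are (1, 0, 0, 1, 1).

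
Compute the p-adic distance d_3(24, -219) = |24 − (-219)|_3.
d_3(24, -219) = 1/243

Step 1 — x − y = 24 − (-219) = 243. Step 2 — v_3(243) = 5 (factor: 243 = (3^5 · 1); the sign does not affect v_p). Step 3 — |x − y|_3 = 3^{-5} = 1/243.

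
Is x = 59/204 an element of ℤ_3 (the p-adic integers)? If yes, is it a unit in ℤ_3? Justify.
x ∉ ℤ_3 (v_3(x) = -1 < 0)

ℤ_3 = {x ∈ ℚ_3 : v_3(x) ≥ 0} and ℤ_3^× = {x ∈ ℤ_3 : v_3(x) = 0}. Here v_3(59/204) = v_3(num) − v_3(den) = -1; compare against these criteria.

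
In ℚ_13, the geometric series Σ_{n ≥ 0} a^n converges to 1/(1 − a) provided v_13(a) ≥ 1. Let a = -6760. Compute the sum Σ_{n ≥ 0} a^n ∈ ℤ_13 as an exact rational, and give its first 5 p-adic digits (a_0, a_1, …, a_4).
Σ a^n = 1/(1 − a) = 1/6761;  first 5 digits = (1, 0, 12, 9, 0)

v_13(a) = 2 ≥ 1, so the series converges in ℤ_13 to 1/(1 − a) = 1/(1 − (-6760)) = 1/6761. Expand this rational in ℤ_13: compute digits iteratively via d_i = x_i mod 13, x_{i+1} = (x_i − d_i)/13. The first 5 digits are (1, 0, 12, 9, 0).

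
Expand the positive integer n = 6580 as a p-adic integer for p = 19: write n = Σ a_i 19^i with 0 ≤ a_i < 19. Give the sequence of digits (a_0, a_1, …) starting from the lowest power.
(a_0, a_1, …) = (6, 4, 18)

Repeated division by 19 gives the digits low-to-high: 6580 = 6 + 4·19^1 + 18·19^2. Digit sequence: (6, 4, 18).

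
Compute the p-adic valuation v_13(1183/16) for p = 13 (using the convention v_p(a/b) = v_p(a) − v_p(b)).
v_13(1183/16) = 2

Factor powers of 13 from the numerator and denominator of the reduced fraction: 1183 = 13^2 · 7 and 16 = 13^0 · 16. Apply v_p(a/b) = v_p(a) − v_p(b): v_13(1183/16) = 2 − 0 = 2.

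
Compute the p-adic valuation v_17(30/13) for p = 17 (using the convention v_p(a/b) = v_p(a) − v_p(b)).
v_17(30/13) = 0

Factor powers of 17 from the numerator and denominator of the reduced fraction: 30 = 17^0 · 30 and 13 = 17^0 · 13. Apply v_p(a/b) = v_p(a) − v_p(b): v_17(30/13) = 0 − 0 = 0.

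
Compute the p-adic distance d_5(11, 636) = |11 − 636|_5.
d_5(11, 636) = 1/625

Step 1 — x − y = 11 − 636 = -625. Step 2 — v_5(-625) = 4 (factor: -625 = −(5^4 · 1); the sign does not affect v_p). Step 3 — |x − y|_5 = 5^{-4} = 1/625.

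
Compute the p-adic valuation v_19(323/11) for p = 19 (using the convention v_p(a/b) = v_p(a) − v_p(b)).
v_19(323/11) = 1

Factor powers of 19 from the numerator and denominator of the reduced fraction: 323 = 19^1 · 17 and 11 = 19^0 · 11. Apply v_p(a/b) = v_p(a) − v_p(b): v_19(323/11) = 1 − 0 = 1.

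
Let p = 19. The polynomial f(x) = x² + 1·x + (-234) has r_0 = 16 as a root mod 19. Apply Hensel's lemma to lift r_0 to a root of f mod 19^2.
r_1 = 168 (mod 361)

Hensel: r_{i+1} = r_i − f(r_i)·(f′(r_i))^{-1} mod 19^{i+2}, f′(x) = 2x + 1. Iterate:
  r_0 = 16 (mod 19)
  r_1 = 168 (mod 361)
Final: r = 168 satisfies f(r) ≡ 0 mod 19^2.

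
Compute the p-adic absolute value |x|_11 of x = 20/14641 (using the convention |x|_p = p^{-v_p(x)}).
|20/14641|_11 = 14641

Step 1 — compute v_11(x) by factoring powers of 11 out of the numerator and denominator: v_11(20/14641) = -4. Step 2 — apply |x|_p = p^{-v_p(x)} = 11^{4} = 14641.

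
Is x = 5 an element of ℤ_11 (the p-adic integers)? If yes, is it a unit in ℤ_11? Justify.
x ∈ ℤ_11^× (unit); v_11(x) = 0

ℤ_11 = {x ∈ ℚ_11 : v_11(x) ≥ 0} and ℤ_11^× = {x ∈ ℤ_11 : v_11(x) = 0}. Here v_11(5) = v_11(num) − v_11(den) = 0; compare against these criteria.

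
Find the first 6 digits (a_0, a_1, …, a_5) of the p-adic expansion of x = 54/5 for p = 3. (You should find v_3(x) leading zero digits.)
(a_0, …, a_5) = (0, 0, 0, 1, 1, 2)

v_3(54/5) = 3, so a_0 = ... = a_2 = 0. Factor out: x = 3^3 · u with u = 2/5 a unit in ℤ_3. Expand u iteratively via a_{v+i} = u_i mod 3, u_{i+1} = (u_i − a_{v+i})/3:
  u_0 = 2/5;  a_3 = 1;  u_1 = (u_0 − 1)/3 = -1/5
  u_1 = -1/5;  a_4 = 1;  u_2 = (u_1 − 1)/3 = -2/5
  u_2 = -2/5;  a_5 = 2;  u_3 = (u_2 − 2)/3 = -4/5
Digits: (0, 0, 0, 1, 1, 2).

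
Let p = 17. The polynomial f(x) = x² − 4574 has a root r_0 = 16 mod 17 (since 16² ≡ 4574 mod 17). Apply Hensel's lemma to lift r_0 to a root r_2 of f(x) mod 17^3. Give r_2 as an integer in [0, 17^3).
r_2 = 4793 (mod 4913)

Hensel's recurrence: r_{i+1} = r_i − f(r_i)·(f′(r_i))^{-1} mod 17^{i+2}, with f′(x) = 2x. Iterate:
  r_0 = 16 (mod 17)
  r_1 = 169 (mod 289)
  r_2 = 4793 (mod 4913)
Final: r_2 = 4793, and one checks f(r_2) ≡ 0 mod 17^3.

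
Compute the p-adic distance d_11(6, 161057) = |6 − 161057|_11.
d_11(6, 161057) = 1/161051

Step 1 — x − y = 6 − 161057 = -161051. Step 2 — v_11(-161051) = 5 (factor: -161051 = −(11^5 · 1); the sign does not affect v_p). Step 3 — |x − y|_11 = 11^{-5} = 1/161051.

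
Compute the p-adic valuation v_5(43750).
v_5(43750) = 5

v_5(n) is the largest exponent k such that 5^k divides n. Factor out: 43750 = 5^5 · 14. (Sign doesn't affect v_p.) So v_5(43750) = 5.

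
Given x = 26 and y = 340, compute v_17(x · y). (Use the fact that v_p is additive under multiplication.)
v_17(8840) = 1

v_p(x) = 0 (factor: 26 = 17^0 · 26); v_p(y) = 1 (factor: 340 = 17^1 · 20). Additivity: v_p(xy) = v_p(x) + v_p(y) = 0 + 1 = 1. (Direct check: xy = 8840 = 17^1 · (520).)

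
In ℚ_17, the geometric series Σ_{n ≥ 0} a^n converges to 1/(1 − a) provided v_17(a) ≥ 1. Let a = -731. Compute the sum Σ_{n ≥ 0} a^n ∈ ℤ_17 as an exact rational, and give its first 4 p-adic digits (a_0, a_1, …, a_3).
Σ a^n = 1/(1 − a) = 1/732;  first 4 digits = (1, 8, 10, 8)

v_17(a) = 1 ≥ 1, so the series converges in ℤ_17 to 1/(1 − a) = 1/(1 − (-731)) = 1/732. Expand this rational in ℤ_17: compute digits iteratively via d_i = x_i mod 17, x_{i+1} = (x_i − d_i)/17. The first 4 digits are (1, 8, 10, 8).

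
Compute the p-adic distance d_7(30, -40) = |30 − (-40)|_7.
d_7(30, -40) = 1/7

Step 1 — x − y = 30 − (-40) = 70. Step 2 — v_7(70) = 1 (factor: 70 = (7^1 · 10); the sign does not affect v_p). Step 3 — |x − y|_7 = 7^{-1} = 1/7.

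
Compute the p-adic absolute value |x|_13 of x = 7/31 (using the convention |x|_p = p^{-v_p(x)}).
|7/31|_13 = 1

Step 1 — compute v_13(x) by factoring powers of 13 out of the numerator and denominator: v_13(7/31) = 0. Step 2 — apply |x|_p = p^{-v_p(x)} = 13^{0} = 1.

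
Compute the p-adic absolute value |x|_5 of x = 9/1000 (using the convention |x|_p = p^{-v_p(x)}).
|9/1000|_5 = 125

Step 1 — compute v_5(x) by factoring powers of 5 out of the numerator and denominator: v_5(9/1000) = -3. Step 2 — apply |x|_p = p^{-v_p(x)} = 5^{3} = 125.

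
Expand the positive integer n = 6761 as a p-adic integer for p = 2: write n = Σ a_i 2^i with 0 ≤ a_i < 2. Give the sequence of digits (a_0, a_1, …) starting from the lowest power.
(a_0, a_1, …) = (1, 0, 0, 1, 0, 1, 1, 0, 0, 1, 0, 1, 1)

Repeated division by 2 gives the digits low-to-high: 6761 = 1 + 1·2^3 + 1·2^5 + 1·2^6 + 1·2^9 + 1·2^11 + 1·2^12. Digit sequence: (1, 0, 0, 1, 0, 1, 1, 0, 0, 1, 0, 1, 1).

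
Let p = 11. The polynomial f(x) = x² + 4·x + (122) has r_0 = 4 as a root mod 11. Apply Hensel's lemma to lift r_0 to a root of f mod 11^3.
r_2 = 455 (mod 1331)

Hensel: r_{i+1} = r_i − f(r_i)·(f′(r_i))^{-1} mod 11^{i+2}, f′(x) = 2x + 4. Iterate:
  r_0 = 4 (mod 11)
  r_1 = 92 (mod 121)
  r_2 = 455 (mod 1331)
Final: r = 455 satisfies f(r) ≡ 0 mod 11^3.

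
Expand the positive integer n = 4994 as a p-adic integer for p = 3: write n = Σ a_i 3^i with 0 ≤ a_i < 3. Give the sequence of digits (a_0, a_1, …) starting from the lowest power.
(a_0, a_1, …) = (2, 2, 2, 1, 1, 2, 0, 2)

Repeated division by 3 gives the digits low-to-high: 4994 = 2 + 2·3^1 + 2·3^2 + 1·3^3 + 1·3^4 + 2·3^5 + 2·3^7. Digit sequence: (2, 2, 2, 1, 1, 2, 0, 2).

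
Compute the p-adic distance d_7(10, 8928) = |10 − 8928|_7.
d_7(10, 8928) = 1/343

Step 1 — x − y = 10 − 8928 = -8918. Step 2 — v_7(-8918) = 3 (factor: -8918 = −(7^3 · 26); the sign does not affect v_p). Step 3 — |x − y|_7 = 7^{-3} = 1/343.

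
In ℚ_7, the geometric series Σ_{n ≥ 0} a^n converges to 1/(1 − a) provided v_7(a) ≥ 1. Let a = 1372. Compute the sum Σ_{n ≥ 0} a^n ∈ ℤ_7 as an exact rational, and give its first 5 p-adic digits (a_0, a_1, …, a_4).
Σ a^n = 1/(1 − a) = -1/1371;  first 5 digits = (1, 0, 0, 4, 0)

v_7(a) = 3 ≥ 1, so the series converges in ℤ_7 to 1/(1 − a) = 1/(1 − 1372) = -1/1371. Expand this rational in ℤ_7: compute digits iteratively via d_i = x_i mod 7, x_{i+1} = (x_i − d_i)/7. The first 5 digits are (1, 0, 0, 4, 0).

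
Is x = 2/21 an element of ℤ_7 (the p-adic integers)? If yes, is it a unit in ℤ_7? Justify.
x ∉ ℤ_7 (v_7(x) = -1 < 0)

ℤ_7 = {x ∈ ℚ_7 : v_7(x) ≥ 0} and ℤ_7^× = {x ∈ ℤ_7 : v_7(x) = 0}. Here v_7(2/21) = v_7(num) − v_7(den) = -1; compare against these criteria.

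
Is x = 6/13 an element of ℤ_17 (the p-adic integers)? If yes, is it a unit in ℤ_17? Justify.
x ∈ ℤ_17^× (unit); v_17(x) = 0

ℤ_17 = {x ∈ ℚ_17 : v_17(x) ≥ 0} and ℤ_17^× = {x ∈ ℤ_17 : v_17(x) = 0}. Here v_17(6/13) = v_17(num) − v_17(den) = 0; compare against these criteria.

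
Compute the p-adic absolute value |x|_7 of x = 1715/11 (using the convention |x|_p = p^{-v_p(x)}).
|1715/11|_7 = 1/343

Step 1 — compute v_7(x) by factoring powers of 7 out of the numerator and denominator: v_7(1715/11) = 3. Step 2 — apply |x|_p = p^{-v_p(x)} = 7^{-3} = 1/343.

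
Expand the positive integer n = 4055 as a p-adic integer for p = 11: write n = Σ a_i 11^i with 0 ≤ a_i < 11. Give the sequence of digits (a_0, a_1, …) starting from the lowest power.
(a_0, a_1, …) = (7, 5, 0, 3)

Repeated division by 11 gives the digits low-to-high: 4055 = 7 + 5·11^1 + 3·11^3. Digit sequence: (7, 5, 0, 3).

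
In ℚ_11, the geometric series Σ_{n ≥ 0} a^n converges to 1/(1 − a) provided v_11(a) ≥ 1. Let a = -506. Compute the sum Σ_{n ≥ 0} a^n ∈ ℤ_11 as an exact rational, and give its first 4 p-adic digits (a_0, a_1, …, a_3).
Σ a^n = 1/(1 − a) = 1/507;  first 4 digits = (1, 9, 10, 7)

v_11(a) = 1 ≥ 1, so the series converges in ℤ_11 to 1/(1 − a) = 1/(1 − (-506)) = 1/507. Expand this rational in ℤ_11: compute digits iteratively via d_i = x_i mod 11, x_{i+1} = (x_i − d_i)/11. The first 4 digits are (1, 9, 10, 7).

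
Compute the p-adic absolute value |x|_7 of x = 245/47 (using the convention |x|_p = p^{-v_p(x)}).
|245/47|_7 = 1/49

Step 1 — compute v_7(x) by factoring powers of 7 out of the numerator and denominator: v_7(245/47) = 2. Step 2 — apply |x|_p = p^{-v_p(x)} = 7^{-2} = 1/49.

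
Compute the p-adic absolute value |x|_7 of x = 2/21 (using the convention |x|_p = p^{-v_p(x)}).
|2/21|_7 = 7

Step 1 — compute v_7(x) by factoring powers of 7 out of the numerator and denominator: v_7(2/21) = -1. Step 2 — apply |x|_p = p^{-v_p(x)} = 7^{1} = 7.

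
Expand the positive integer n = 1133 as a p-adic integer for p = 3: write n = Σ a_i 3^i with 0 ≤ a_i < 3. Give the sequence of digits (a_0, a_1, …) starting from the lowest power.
(a_0, a_1, …) = (2, 2, 2, 2, 1, 1, 1)

Repeated division by 3 gives the digits low-to-high: 1133 = 2 + 2·3^1 + 2·3^2 + 2·3^3 + 1·3^4 + 1·3^5 + 1·3^6. Digit sequence: (2, 2, 2, 2, 1, 1, 1).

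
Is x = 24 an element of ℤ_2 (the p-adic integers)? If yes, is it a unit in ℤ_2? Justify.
x ∈ ℤ_2 but not a unit; v_2(x) = 3 > 0

ℤ_2 = {x ∈ ℚ_2 : v_2(x) ≥ 0} and ℤ_2^× = {x ∈ ℤ_2 : v_2(x) = 0}. Here v_2(24) = v_2(num) − v_2(den) = 3; compare against these criteria.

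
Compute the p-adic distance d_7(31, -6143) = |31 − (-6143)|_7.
d_7(31, -6143) = 1/343

Step 1 — x − y = 31 − (-6143) = 6174. Step 2 — v_7(6174) = 3 (factor: 6174 = (7^3 · 18); the sign does not affect v_p). Step 3 — |x − y|_7 = 7^{-3} = 1/343.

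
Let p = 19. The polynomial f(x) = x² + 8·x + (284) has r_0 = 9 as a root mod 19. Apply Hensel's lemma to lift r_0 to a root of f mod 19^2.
r_1 = 256 (mod 361)

Hensel: r_{i+1} = r_i − f(r_i)·(f′(r_i))^{-1} mod 19^{i+2}, f′(x) = 2x + 8. Iterate:
  r_0 = 9 (mod 19)
  r_1 = 256 (mod 361)
Final: r = 256 satisfies f(r) ≡ 0 mod 19^2.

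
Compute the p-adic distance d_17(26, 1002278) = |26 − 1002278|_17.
d_17(26, 1002278) = 1/83521

Step 1 — x − y = 26 − 1002278 = -1002252. Step 2 — v_17(-1002252) = 4 (factor: -1002252 = −(17^4 · 12); the sign does not affect v_p). Step 3 — |x − y|_17 = 17^{-4} = 1/83521.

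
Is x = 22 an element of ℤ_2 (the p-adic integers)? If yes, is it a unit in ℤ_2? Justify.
x ∈ ℤ_2 but not a unit; v_2(x) = 1 > 0

ℤ_2 = {x ∈ ℚ_2 : v_2(x) ≥ 0} and ℤ_2^× = {x ∈ ℤ_2 : v_2(x) = 0}. Here v_2(22) = v_2(num) − v_2(den) = 1; compare against these criteria.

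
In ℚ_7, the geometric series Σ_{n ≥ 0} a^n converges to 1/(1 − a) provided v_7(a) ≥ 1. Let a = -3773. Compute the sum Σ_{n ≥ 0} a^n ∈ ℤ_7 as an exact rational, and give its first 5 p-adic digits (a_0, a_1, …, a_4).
Σ a^n = 1/(1 − a) = 1/3774;  first 5 digits = (1, 0, 0, 3, 5)

v_7(a) = 3 ≥ 1, so the series converges in ℤ_7 to 1/(1 − a) = 1/(1 − (-3773)) = 1/3774. Expand this rational in ℤ_7: compute digits iteratively via d_i = x_i mod 7, x_{i+1} = (x_i − d_i)/7. The first 5 digits are (1, 0, 0, 3, 5).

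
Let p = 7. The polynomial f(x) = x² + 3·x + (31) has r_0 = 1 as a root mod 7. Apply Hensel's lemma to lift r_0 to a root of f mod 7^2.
r_1 = 43 (mod 49)

Hensel: r_{i+1} = r_i − f(r_i)·(f′(r_i))^{-1} mod 7^{i+2}, f′(x) = 2x + 3. Iterate:
  r_0 = 1 (mod 7)
  r_1 = 43 (mod 49)
Final: r = 43 satisfies f(r) ≡ 0 mod 7^2.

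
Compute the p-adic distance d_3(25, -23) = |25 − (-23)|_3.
d_3(25, -23) = 1/3

Step 1 — x − y = 25 − (-23) = 48. Step 2 — v_3(48) = 1 (factor: 48 = (3^1 · 16); the sign does not affect v_p). Step 3 — |x − y|_3 = 3^{-1} = 1/3.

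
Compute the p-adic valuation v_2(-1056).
v_2(-1056) = 5

v_2(n) is the largest exponent k such that 2^k divides n. Factor out: -1056 = -2^5 · 33. (Sign doesn't affect v_p.) So v_2(-1056) = 5.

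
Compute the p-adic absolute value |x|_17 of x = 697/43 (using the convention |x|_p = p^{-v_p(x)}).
|697/43|_17 = 1/17

Step 1 — compute v_17(x) by factoring powers of 17 out of the numerator and denominator: v_17(697/43) = 1. Step 2 — apply |x|_p = p^{-v_p(x)} = 17^{-1} = 1/17.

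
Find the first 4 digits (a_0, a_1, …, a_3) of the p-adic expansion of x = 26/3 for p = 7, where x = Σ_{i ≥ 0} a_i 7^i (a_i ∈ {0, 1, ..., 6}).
(a_0, …, a_3) = (4, 3, 2, 2)

v_7(26/3) = 0 (numerator and denominator both coprime to 7), so x ∈ ℤ_7^×. Compute digits iteratively via a_i = x_i mod 7, x_{i+1} = (x_i − a_i)/7, with x_0 = x:
  x_0 = 26/3;  a_0 = 4;  x_1 = (x_0 − 4)/7 = 2/3
  x_1 = 2/3;  a_1 = 3;  x_2 = (x_1 − 3)/7 = -1/3
  x_2 = -1/3;  a_2 = 2;  x_3 = (x_2 − 2)/7 = -1/3
  x_3 = -1/3;  a_3 = 2;  x_4 = (x_3 − 2)/7 = -1/3
Digits: (4, 3, 2, 2).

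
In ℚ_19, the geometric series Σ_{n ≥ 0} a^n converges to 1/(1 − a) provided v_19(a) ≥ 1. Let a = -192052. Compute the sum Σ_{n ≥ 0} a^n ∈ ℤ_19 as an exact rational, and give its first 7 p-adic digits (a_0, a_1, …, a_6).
Σ a^n = 1/(1 − a) = 1/192053;  first 7 digits = (1, 0, 0, 10, 17, 18, 4)

v_19(a) = 3 ≥ 1, so the series converges in ℤ_19 to 1/(1 − a) = 1/(1 − (-192052)) = 1/192053. Expand this rational in ℤ_19: compute digits iteratively via d_i = x_i mod 19, x_{i+1} = (x_i − d_i)/19. The first 7 digits are (1, 0, 0, 10, 17, 18, 4).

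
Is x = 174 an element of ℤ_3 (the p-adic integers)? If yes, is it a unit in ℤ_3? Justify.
x ∈ ℤ_3 but not a unit; v_3(x) = 1 > 0

ℤ_3 = {x ∈ ℚ_3 : v_3(x) ≥ 0} and ℤ_3^× = {x ∈ ℤ_3 : v_3(x) = 0}. Here v_3(174) = v_3(num) − v_3(den) = 1; compare against these criteria.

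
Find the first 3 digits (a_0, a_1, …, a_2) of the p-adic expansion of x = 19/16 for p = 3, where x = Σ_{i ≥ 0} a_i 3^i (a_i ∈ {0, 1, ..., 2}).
(a_0, …, a_2) = (1, 1, 1)

v_3(19/16) = 0 (numerator and denominator both coprime to 3), so x ∈ ℤ_3^×. Compute digits iteratively via a_i = x_i mod 3, x_{i+1} = (x_i − a_i)/3, with x_0 = x:
  x_0 = 19/16;  a_0 = 1;  x_1 = (x_0 − 1)/3 = 1/16
  x_1 = 1/16;  a_1 = 1;  x_2 = (x_1 − 1)/3 = -5/16
  x_2 = -5/16;  a_2 = 1;  x_3 = (x_2 − 1)/3 = -7/16
Digits: (1, 1, 1).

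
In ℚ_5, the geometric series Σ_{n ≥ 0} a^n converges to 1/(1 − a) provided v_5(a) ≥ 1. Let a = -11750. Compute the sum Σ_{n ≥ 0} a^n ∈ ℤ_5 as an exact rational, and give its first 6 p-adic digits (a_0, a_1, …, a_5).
Σ a^n = 1/(1 − a) = 1/11751;  first 6 digits = (1, 0, 0, 1, 1, 1)

v_5(a) = 3 ≥ 1, so the series converges in ℤ_5 to 1/(1 − a) = 1/(1 − (-11750)) = 1/11751. Expand this rational in ℤ_5: compute digits iteratively via d_i = x_i mod 5, x_{i+1} = (x_i − d_i)/5. The first 6 digits are (1, 0, 0, 1, 1, 1).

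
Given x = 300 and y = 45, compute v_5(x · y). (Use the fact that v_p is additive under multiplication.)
v_5(13500) = 3

v_p(x) = 2 (factor: 300 = 5^2 · 12); v_p(y) = 1 (factor: 45 = 5^1 · 9). Additivity: v_p(xy) = v_p(x) + v_p(y) = 2 + 1 = 3. (Direct check: xy = 13500 = 5^3 · (108).)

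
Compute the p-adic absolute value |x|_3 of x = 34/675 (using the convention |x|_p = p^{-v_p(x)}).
|34/675|_3 = 27

Step 1 — compute v_3(x) by factoring powers of 3 out of the numerator and denominator: v_3(34/675) = -3. Step 2 — apply |x|_p = p^{-v_p(x)} = 3^{3} = 27.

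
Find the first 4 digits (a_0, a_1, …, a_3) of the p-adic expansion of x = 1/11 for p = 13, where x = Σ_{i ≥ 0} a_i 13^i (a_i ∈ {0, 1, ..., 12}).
(a_0, …, a_3) = (6, 9, 4, 2)

v_13(1/11) = 0 (numerator and denominator both coprime to 13), so x ∈ ℤ_13^×. Compute digits iteratively via a_i = x_i mod 13, x_{i+1} = (x_i − a_i)/13, with x_0 = x:
  x_0 = 1/11;  a_0 = 6;  x_1 = (x_0 − 6)/13 = -5/11
  x_1 = -5/11;  a_1 = 9;  x_2 = (x_1 − 9)/13 = -8/11
  x_2 = -8/11;  a_2 = 4;  x_3 = (x_2 − 4)/13 = -4/11
  x_3 = -4/11;  a_3 = 2;  x_4 = (x_3 − 2)/13 = -2/11
Digits: (6, 9, 4, 2).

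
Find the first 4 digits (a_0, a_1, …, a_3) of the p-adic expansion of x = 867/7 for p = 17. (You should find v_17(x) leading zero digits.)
(a_0, …, a_3) = (0, 0, 15, 4)

v_17(867/7) = 2, so a_0 = ... = a_1 = 0. Factor out: x = 17^2 · u with u = 3/7 a unit in ℤ_17. Expand u iteratively via a_{v+i} = u_i mod 17, u_{i+1} = (u_i − a_{v+i})/17:
  u_0 = 3/7;  a_2 = 15;  u_1 = (u_0 − 15)/17 = -6/7
  u_1 = -6/7;  a_3 = 4;  u_2 = (u_1 − 4)/17 = -2/7
Digits: (0, 0, 15, 4).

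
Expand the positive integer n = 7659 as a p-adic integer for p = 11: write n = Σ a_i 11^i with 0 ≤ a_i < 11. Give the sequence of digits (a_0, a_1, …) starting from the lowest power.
(a_0, a_1, …) = (3, 3, 8, 5)

Repeated division by 11 gives the digits low-to-high: 7659 = 3 + 3·11^1 + 8·11^2 + 5·11^3. Digit sequence: (3, 3, 8, 5).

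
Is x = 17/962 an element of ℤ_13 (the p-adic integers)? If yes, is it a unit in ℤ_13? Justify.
x ∉ ℤ_13 (v_13(x) = -1 < 0)

ℤ_13 = {x ∈ ℚ_13 : v_13(x) ≥ 0} and ℤ_13^× = {x ∈ ℤ_13 : v_13(x) = 0}. Here v_13(17/962) = v_13(num) − v_13(den) = -1; compare against these criteria.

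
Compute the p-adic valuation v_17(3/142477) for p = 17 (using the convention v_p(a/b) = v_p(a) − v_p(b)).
v_17(3/142477) = -3

Factor powers of 17 from the numerator and denominator of the reduced fraction: 3 = 17^0 · 3 and 142477 = 17^3 · 29. Apply v_p(a/b) = v_p(a) − v_p(b): v_17(3/142477) = 0 − 3 = -3.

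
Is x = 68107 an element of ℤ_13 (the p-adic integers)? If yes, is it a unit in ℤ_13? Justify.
x ∈ ℤ_13 but not a unit; v_13(x) = 3 > 0

ℤ_13 = {x ∈ ℚ_13 : v_13(x) ≥ 0} and ℤ_13^× = {x ∈ ℤ_13 : v_13(x) = 0}. Here v_13(68107) = v_13(num) − v_13(den) = 3; compare against these criteria.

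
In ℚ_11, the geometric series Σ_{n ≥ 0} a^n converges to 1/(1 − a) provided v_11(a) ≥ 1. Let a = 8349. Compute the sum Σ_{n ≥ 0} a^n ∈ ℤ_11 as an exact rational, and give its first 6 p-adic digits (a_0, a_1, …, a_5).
Σ a^n = 1/(1 − a) = -1/8348;  first 6 digits = (1, 0, 3, 6, 9, 3)

v_11(a) = 2 ≥ 1, so the series converges in ℤ_11 to 1/(1 − a) = 1/(1 − 8349) = -1/8348. Expand this rational in ℤ_11: compute digits iteratively via d_i = x_i mod 11, x_{i+1} = (x_i − d_i)/11. The first 6 digits are (1, 0, 3, 6, 9, 3).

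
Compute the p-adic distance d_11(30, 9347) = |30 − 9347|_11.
d_11(30, 9347) = 1/1331

Step 1 — x − y = 30 − 9347 = -9317. Step 2 — v_11(-9317) = 3 (factor: -9317 = −(11^3 · 7); the sign does not affect v_p). Step 3 — |x − y|_11 = 11^{-3} = 1/1331.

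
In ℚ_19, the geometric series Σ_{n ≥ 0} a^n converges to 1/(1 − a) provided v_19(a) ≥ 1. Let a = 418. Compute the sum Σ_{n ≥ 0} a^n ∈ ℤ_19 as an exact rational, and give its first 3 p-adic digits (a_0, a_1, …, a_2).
Σ a^n = 1/(1 − a) = -1/417;  first 3 digits = (1, 3, 10)

v_19(a) = 1 ≥ 1, so the series converges in ℤ_19 to 1/(1 − a) = 1/(1 − 418) = -1/417. Expand this rational in ℤ_19: compute digits iteratively via d_i = x_i mod 19, x_{i+1} = (x_i − d_i)/19. The first 3 digits are (1, 3, 10).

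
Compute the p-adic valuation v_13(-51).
v_13(-51) = 0

v_13(n) is the largest exponent k such that 13^k divides n. Factor out: -51 = -13^0 · 51. (Sign doesn't affect v_p.) So v_13(-51) = 0.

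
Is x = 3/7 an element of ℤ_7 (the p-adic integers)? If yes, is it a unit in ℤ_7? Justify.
x ∉ ℤ_7 (v_7(x) = -1 < 0)

ℤ_7 = {x ∈ ℚ_7 : v_7(x) ≥ 0} and ℤ_7^× = {x ∈ ℤ_7 : v_7(x) = 0}. Here v_7(3/7) = v_7(num) − v_7(den) = -1; compare against these criteria.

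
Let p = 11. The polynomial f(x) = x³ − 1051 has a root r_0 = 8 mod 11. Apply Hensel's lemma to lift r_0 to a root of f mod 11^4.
r_3 = 987 (mod 14641)

Hensel: r_{i+1} = r_i − f(r_i)/f′(r_i) mod 11^{i+2}, where f′(x) = 3x². Iterate:
  r_0 = 8 (mod 11)
  r_1 = 19 (mod 121)
  r_2 = 987 (mod 1331)
  r_3 = 987 (mod 14641)
Final: r = 987 with f(r) ≡ 0 mod 11^4.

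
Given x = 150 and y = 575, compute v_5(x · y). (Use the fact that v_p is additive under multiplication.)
v_5(86250) = 4

v_p(x) = 2 (factor: 150 = 5^2 · 6); v_p(y) = 2 (factor: 575 = 5^2 · 23). Additivity: v_p(xy) = v_p(x) + v_p(y) = 2 + 2 = 4. (Direct check: xy = 86250 = 5^4 · (138).)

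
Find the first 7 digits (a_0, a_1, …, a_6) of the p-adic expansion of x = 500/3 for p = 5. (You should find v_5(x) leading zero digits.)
(a_0, …, a_6) = (0, 0, 0, 3, 3, 1, 3)

v_5(500/3) = 3, so a_0 = ... = a_2 = 0. Factor out: x = 5^3 · u with u = 4/3 a unit in ℤ_5. Expand u iteratively via a_{v+i} = u_i mod 5, u_{i+1} = (u_i − a_{v+i})/5:
  u_0 = 4/3;  a_3 = 3;  u_1 = (u_0 − 3)/5 = -1/3
  u_1 = -1/3;  a_4 = 3;  u_2 = (u_1 − 3)/5 = -2/3
  u_2 = -2/3;  a_5 = 1;  u_3 = (u_2 − 1)/5 = -1/3
  u_3 = -1/3;  a_6 = 3;  u_4 = (u_3 − 3)/5 = -2/3
Digits: (0, 0, 0, 3, 3, 1, 3).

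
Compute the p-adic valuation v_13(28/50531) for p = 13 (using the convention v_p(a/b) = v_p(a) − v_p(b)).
v_13(28/50531) = -3

Factor powers of 13 from the numerator and denominator of the reduced fraction: 28 = 13^0 · 28 and 50531 = 13^3 · 23. Apply v_p(a/b) = v_p(a) − v_p(b): v_13(28/50531) = 0 − 3 = -3.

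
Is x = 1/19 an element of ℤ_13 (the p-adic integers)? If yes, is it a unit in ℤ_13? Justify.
x ∈ ℤ_13^× (unit); v_13(x) = 0

ℤ_13 = {x ∈ ℚ_13 : v_13(x) ≥ 0} and ℤ_13^× = {x ∈ ℤ_13 : v_13(x) = 0}. Here v_13(1/19) = v_13(num) − v_13(den) = 0; compare against these criteria.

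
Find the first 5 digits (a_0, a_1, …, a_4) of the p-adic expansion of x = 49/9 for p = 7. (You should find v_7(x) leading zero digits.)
(a_0, …, a_4) = (0, 0, 4, 1, 6)

v_7(49/9) = 2, so a_0 = ... = a_1 = 0. Factor out: x = 7^2 · u with u = 1/9 a unit in ℤ_7. Expand u iteratively via a_{v+i} = u_i mod 7, u_{i+1} = (u_i − a_{v+i})/7:
  u_0 = 1/9;  a_2 = 4;  u_1 = (u_0 − 4)/7 = -5/9
  u_1 = -5/9;  a_3 = 1;  u_2 = (u_1 − 1)/7 = -2/9
  u_2 = -2/9;  a_4 = 6;  u_3 = (u_2 − 6)/7 = -8/9
Digits: (0, 0, 4, 1, 6).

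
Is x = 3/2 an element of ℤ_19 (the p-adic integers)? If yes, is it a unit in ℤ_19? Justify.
x ∈ ℤ_19^× (unit); v_19(x) = 0

ℤ_19 = {x ∈ ℚ_19 : v_19(x) ≥ 0} and ℤ_19^× = {x ∈ ℤ_19 : v_19(x) = 0}. Here v_19(3/2) = v_19(num) − v_19(den) = 0; compare against these criteria.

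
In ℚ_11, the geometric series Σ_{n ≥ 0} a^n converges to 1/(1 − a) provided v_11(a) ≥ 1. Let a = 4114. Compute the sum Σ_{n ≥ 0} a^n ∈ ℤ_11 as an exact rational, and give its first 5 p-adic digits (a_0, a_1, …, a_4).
Σ a^n = 1/(1 − a) = -1/4113;  first 5 digits = (1, 0, 1, 3, 1)

v_11(a) = 2 ≥ 1, so the series converges in ℤ_11 to 1/(1 − a) = 1/(1 − 4114) = -1/4113. Expand this rational in ℤ_11: compute digits iteratively via d_i = x_i mod 11, x_{i+1} = (x_i − d_i)/11. The first 5 digits are (1, 0, 1, 3, 1).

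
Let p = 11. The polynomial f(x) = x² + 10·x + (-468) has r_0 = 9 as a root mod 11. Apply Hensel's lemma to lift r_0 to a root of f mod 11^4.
r_3 = 4959 (mod 14641)

Hensel: r_{i+1} = r_i − f(r_i)·(f′(r_i))^{-1} mod 11^{i+2}, f′(x) = 2x + 10. Iterate:
  r_0 = 9 (mod 11)
  r_1 = 119 (mod 121)
  r_2 = 966 (mod 1331)
  r_3 = 4959 (mod 14641)
Final: r = 4959 satisfies f(r) ≡ 0 mod 11^4.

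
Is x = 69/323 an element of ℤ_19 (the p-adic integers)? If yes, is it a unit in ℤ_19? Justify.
x ∉ ℤ_19 (v_19(x) = -1 < 0)

ℤ_19 = {x ∈ ℚ_19 : v_19(x) ≥ 0} and ℤ_19^× = {x ∈ ℤ_19 : v_19(x) = 0}. Here v_19(69/323) = v_19(num) − v_19(den) = -1; compare against these criteria.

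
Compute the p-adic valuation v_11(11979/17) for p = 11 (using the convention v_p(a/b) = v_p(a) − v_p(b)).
v_11(11979/17) = 3

Factor powers of 11 from the numerator and denominator of the reduced fraction: 11979 = 11^3 · 9 and 17 = 11^0 · 17. Apply v_p(a/b) = v_p(a) − v_p(b): v_11(11979/17) = 3 − 0 = 3.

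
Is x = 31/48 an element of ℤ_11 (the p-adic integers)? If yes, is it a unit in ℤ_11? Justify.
x ∈ ℤ_11^× (unit); v_11(x) = 0

ℤ_11 = {x ∈ ℚ_11 : v_11(x) ≥ 0} and ℤ_11^× = {x ∈ ℤ_11 : v_11(x) = 0}. Here v_11(31/48) = v_11(num) − v_11(den) = 0; compare against these criteria.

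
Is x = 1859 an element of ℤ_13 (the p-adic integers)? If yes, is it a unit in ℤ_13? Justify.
x ∈ ℤ_13 but not a unit; v_13(x) = 2 > 0

ℤ_13 = {x ∈ ℚ_13 : v_13(x) ≥ 0} and ℤ_13^× = {x ∈ ℤ_13 : v_13(x) = 0}. Here v_13(1859) = v_13(num) − v_13(den) = 2; compare against these criteria.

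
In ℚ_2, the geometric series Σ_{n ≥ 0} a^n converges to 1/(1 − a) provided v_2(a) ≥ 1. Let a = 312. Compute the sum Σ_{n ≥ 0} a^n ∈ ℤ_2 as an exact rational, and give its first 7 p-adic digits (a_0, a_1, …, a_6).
Σ a^n = 1/(1 − a) = -1/311;  first 7 digits = (1, 0, 0, 1, 1, 1, 1)

v_2(a) = 3 ≥ 1, so the series converges in ℤ_2 to 1/(1 − a) = 1/(1 − 312) = -1/311. Expand this rational in ℤ_2: compute digits iteratively via d_i = x_i mod 2, x_{i+1} = (x_i − d_i)/2. The first 7 digits are (1, 0, 0, 1, 1, 1, 1).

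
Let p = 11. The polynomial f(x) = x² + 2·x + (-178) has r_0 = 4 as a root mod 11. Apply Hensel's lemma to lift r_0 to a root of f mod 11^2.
r_1 = 92 (mod 121)

Hensel: r_{i+1} = r_i − f(r_i)·(f′(r_i))^{-1} mod 11^{i+2}, f′(x) = 2x + 2. Iterate:
  r_0 = 4 (mod 11)
  r_1 = 92 (mod 121)
Final: r = 92 satisfies f(r) ≡ 0 mod 11^2.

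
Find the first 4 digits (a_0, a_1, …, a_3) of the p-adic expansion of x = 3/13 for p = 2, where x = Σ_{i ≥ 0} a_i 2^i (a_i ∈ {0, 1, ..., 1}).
(a_0, …, a_3) = (1, 1, 1, 1)

v_2(3/13) = 0 (numerator and denominator both coprime to 2), so x ∈ ℤ_2^×. Compute digits iteratively via a_i = x_i mod 2, x_{i+1} = (x_i − a_i)/2, with x_0 = x:
  x_0 = 3/13;  a_0 = 1;  x_1 = (x_0 − 1)/2 = -5/13
  x_1 = -5/13;  a_1 = 1;  x_2 = (x_1 − 1)/2 = -9/13
  x_2 = -9/13;  a_2 = 1;  x_3 = (x_2 − 1)/2 = -11/13
  x_3 = -11/13;  a_3 = 1;  x_4 = (x_3 − 1)/2 = -12/13
Digits: (1, 1, 1, 1).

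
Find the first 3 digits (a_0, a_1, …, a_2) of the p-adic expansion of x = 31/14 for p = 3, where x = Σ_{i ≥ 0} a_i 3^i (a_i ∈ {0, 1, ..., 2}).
(a_0, …, a_2) = (2, 2, 0)

v_3(31/14) = 0 (numerator and denominator both coprime to 3), so x ∈ ℤ_3^×. Compute digits iteratively via a_i = x_i mod 3, x_{i+1} = (x_i − a_i)/3, with x_0 = x:
  x_0 = 31/14;  a_0 = 2;  x_1 = (x_0 − 2)/3 = 1/14
  x_1 = 1/14;  a_1 = 2;  x_2 = (x_1 − 2)/3 = -9/14
  x_2 = -9/14;  a_2 = 0;  x_3 = (x_2 − 0)/3 = -3/14
Digits: (2, 2, 0).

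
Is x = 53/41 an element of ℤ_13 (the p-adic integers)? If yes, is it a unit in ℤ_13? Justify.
x ∈ ℤ_13^× (unit); v_13(x) = 0

ℤ_13 = {x ∈ ℚ_13 : v_13(x) ≥ 0} and ℤ_13^× = {x ∈ ℤ_13 : v_13(x) = 0}. Here v_13(53/41) = v_13(num) − v_13(den) = 0; compare against these criteria.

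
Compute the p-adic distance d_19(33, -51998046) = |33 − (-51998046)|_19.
d_19(33, -51998046) = 1/2476099

Step 1 — x − y = 33 − (-51998046) = 51998079. Step 2 — v_19(51998079) = 5 (factor: 51998079 = (19^5 · 21); the sign does not affect v_p). Step 3 — |x − y|_19 = 19^{-5} = 1/2476099.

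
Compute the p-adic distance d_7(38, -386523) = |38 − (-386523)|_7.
d_7(38, -386523) = 1/16807

Step 1 — x − y = 38 − (-386523) = 386561. Step 2 — v_7(386561) = 5 (factor: 386561 = (7^5 · 23); the sign does not affect v_p). Step 3 — |x − y|_7 = 7^{-5} = 1/16807.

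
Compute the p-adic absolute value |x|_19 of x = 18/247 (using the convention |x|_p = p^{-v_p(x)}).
|18/247|_19 = 19

Step 1 — compute v_19(x) by factoring powers of 19 out of the numerator and denominator: v_19(18/247) = -1. Step 2 — apply |x|_p = p^{-v_p(x)} = 19^{1} = 19.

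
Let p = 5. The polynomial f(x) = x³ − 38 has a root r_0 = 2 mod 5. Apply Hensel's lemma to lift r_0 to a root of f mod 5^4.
r_3 = 392 (mod 625)

Hensel: r_{i+1} = r_i − f(r_i)/f′(r_i) mod 5^{i+2}, where f′(x) = 3x². Iterate:
  r_0 = 2 (mod 5)
  r_1 = 17 (mod 25)
  r_2 = 17 (mod 125)
  r_3 = 392 (mod 625)
Final: r = 392 with f(r) ≡ 0 mod 5^4.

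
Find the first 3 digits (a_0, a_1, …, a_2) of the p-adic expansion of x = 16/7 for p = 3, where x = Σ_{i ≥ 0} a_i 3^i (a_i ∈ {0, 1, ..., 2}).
(a_0, …, a_2) = (1, 0, 1)

v_3(16/7) = 0 (numerator and denominator both coprime to 3), so x ∈ ℤ_3^×. Compute digits iteratively via a_i = x_i mod 3, x_{i+1} = (x_i − a_i)/3, with x_0 = x:
  x_0 = 16/7;  a_0 = 1;  x_1 = (x_0 − 1)/3 = 3/7
  x_1 = 3/7;  a_1 = 0;  x_2 = (x_1 − 0)/3 = 1/7
  x_2 = 1/7;  a_2 = 1;  x_3 = (x_2 − 1)/3 = -2/7
Digits: (1, 0, 1).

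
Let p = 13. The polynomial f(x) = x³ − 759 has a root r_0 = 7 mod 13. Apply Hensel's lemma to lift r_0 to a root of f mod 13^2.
r_1 = 111 (mod 169)

Hensel: r_{i+1} = r_i − f(r_i)/f′(r_i) mod 13^{i+2}, where f′(x) = 3x². Iterate:
  r_0 = 7 (mod 13)
  r_1 = 111 (mod 169)
Final: r = 111 with f(r) ≡ 0 mod 13^2.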